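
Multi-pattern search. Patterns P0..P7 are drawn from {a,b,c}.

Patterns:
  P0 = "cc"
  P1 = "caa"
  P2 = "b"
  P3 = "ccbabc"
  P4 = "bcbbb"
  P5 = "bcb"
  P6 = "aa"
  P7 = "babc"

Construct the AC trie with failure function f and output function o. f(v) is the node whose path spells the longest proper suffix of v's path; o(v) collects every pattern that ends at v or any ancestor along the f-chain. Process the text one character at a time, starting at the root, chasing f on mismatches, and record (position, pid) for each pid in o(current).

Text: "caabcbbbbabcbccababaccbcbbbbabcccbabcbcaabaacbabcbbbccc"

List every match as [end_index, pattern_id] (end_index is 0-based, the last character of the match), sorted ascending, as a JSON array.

Build automaton:
Trie (insert patterns):
  0='ε' goto a→14 b→5 c→1
  1='c' goto a→3 c→2
  2='cc' goto b→6  [P0 ends]
  3='ca' goto a→4
  4='caa' goto ·  [P1 ends]
  5='b' goto a→16 c→10  [P2 ends]
  6='ccb' goto a→7
  7='ccba' goto b→8
  8='ccbab' goto c→9
  9='ccbabc' goto ·  [P3 ends]
  10='bc' goto b→11
  11='bcb' goto b→12  [P5 ends]
  12='bcbb' goto b→13
  13='bcbbb' goto ·  [P4 ends]
  14='a' goto a→15
  15='aa' goto ·  [P6 ends]
  16='ba' goto b→17
  17='bab' goto c→18
  18='babc' goto ·  [P7 ends]

Failure links (BFS by depth):
  fail(1) 'c': from fail(0)=0 chase 'c': 0 ⇒ 0;  out=∅∪out(0)=∅
  fail(5) 'b': from fail(0)=0 chase 'b': 0 ⇒ 0;  out={2}∪out(0)={2}
  fail(14) 'a': from fail(0)=0 chase 'a': 0 ⇒ 0;  out=∅∪out(0)=∅
  fail(2) 'cc': from fail(1)=0 chase 'c': 0 ⇒ 1;  out={0}∪out(1)={0}
  fail(3) 'ca': from fail(1)=0 chase 'a': 0 ⇒ 14;  out=∅∪out(14)=∅
  fail(10) 'bc': from fail(5)=0 chase 'c': 0 ⇒ 1;  out=∅∪out(1)=∅
  fail(15) 'aa': from fail(14)=0 chase 'a': 0 ⇒ 14;  out={6}∪out(14)={6}
  fail(16) 'ba': from fail(5)=0 chase 'a': 0 ⇒ 14;  out=∅∪out(14)=∅
  fail(4) 'caa': from fail(3)=14 chase 'a': 14 ⇒ 15;  out={1}∪out(15)={1,6}
  fail(6) 'ccb': from fail(2)=1 chase 'b': 1→0 ⇒ 5;  out=∅∪out(5)={2}
  fail(11) 'bcb': from fail(10)=1 chase 'b': 1→0 ⇒ 5;  out={5}∪out(5)={2,5}
  fail(17) 'bab': from fail(16)=14 chase 'b': 14→0 ⇒ 5;  out=∅∪out(5)={2}
  fail(7) 'ccba': from fail(6)=5 chase 'a': 5 ⇒ 16;  out=∅∪out(16)=∅
  fail(12) 'bcbb': from fail(11)=5 chase 'b': 5→0 ⇒ 5;  out=∅∪out(5)={2}
  fail(18) 'babc': from fail(17)=5 chase 'c': 5 ⇒ 10;  out={7}∪out(10)={7}
  fail(8) 'ccbab': from fail(7)=16 chase 'b': 16 ⇒ 17;  out=∅∪out(17)={2}
  fail(13) 'bcbbb': from fail(12)=5 chase 'b': 5→0 ⇒ 5;  out={4}∪out(5)={2,4}
  fail(9) 'ccbabc': from fail(8)=17 chase 'c': 17 ⇒ 18;  out={3}∪out(18)={3,7}

Scan:
pos 0 'c': at 1
pos 1 'a': at 3
pos 2 'a': at 4  → match P1@[0:2],P6@[1:2]
pos 3 'b': at 5 (fail-walked)  → match P2@[3:3]
pos 4 'c': at 10
pos 5 'b': at 11  → match P2@[5:5],P5@[3:5]
pos 6 'b': at 12  → match P2@[6:6]
pos 7 'b': at 13  → match P2@[7:7],P4@[3:7]
pos 8 'b': at 5 (fail-walked)  → match P2@[8:8]
pos 9 'a': at 16
pos 10 'b': at 17  → match P2@[10:10]
pos 11 'c': at 18  → match P7@[8:11]
pos 12 'b': at 11 (fail-walked)  → match P2@[12:12],P5@[10:12]
pos 13 'c': at 10 (fail-walked)
pos 14 'c': at 2 (fail-walked)  → match P0@[13:14]
pos 15 'a': at 3 (fail-walked)
pos 16 'b': at 5 (fail-walked)  → match P2@[16:16]
pos 17 'a': at 16
pos 18 'b': at 17  → match P2@[18:18]
pos 19 'a': at 16 (fail-walked)
pos 20 'c': at 1 (fail-walked)
pos 21 'c': at 2  → match P0@[20:21]
pos 22 'b': at 6  → match P2@[22:22]
pos 23 'c': at 10 (fail-walked)
pos 24 'b': at 11  → match P2@[24:24],P5@[22:24]
pos 25 'b': at 12  → match P2@[25:25]
pos 26 'b': at 13  → match P2@[26:26],P4@[22:26]
pos 27 'b': at 5 (fail-walked)  → match P2@[27:27]
pos 28 'a': at 16
pos 29 'b': at 17  → match P2@[29:29]
pos 30 'c': at 18  → match P7@[27:30]
pos 31 'c': at 2 (fail-walked)  → match P0@[30:31]
pos 32 'c': at 2 (fail-walked)  → match P0@[31:32]
pos 33 'b': at 6  → match P2@[33:33]
pos 34 'a': at 7
pos 35 'b': at 8  → match P2@[35:35]
pos 36 'c': at 9  → match P3@[31:36],P7@[33:36]
pos 37 'b': at 11 (fail-walked)  → match P2@[37:37],P5@[35:37]
pos 38 'c': at 10 (fail-walked)
pos 39 'a': at 3 (fail-walked)
pos 40 'a': at 4  → match P1@[38:40],P6@[39:40]
pos 41 'b': at 5 (fail-walked)  → match P2@[41:41]
pos 42 'a': at 16
pos 43 'a': at 15 (fail-walked)  → match P6@[42:43]
pos 44 'c': at 1 (fail-walked)
pos 45 'b': at 5 (fail-walked)  → match P2@[45:45]
pos 46 'a': at 16
pos 47 'b': at 17  → match P2@[47:47]
pos 48 'c': at 18  → match P7@[45:48]
pos 49 'b': at 11 (fail-walked)  → match P2@[49:49],P5@[47:49]
pos 50 'b': at 12  → match P2@[50:50]
pos 51 'b': at 13  → match P2@[51:51],P4@[47:51]
pos 52 'c': at 10 (fail-walked)
pos 53 'c': at 2 (fail-walked)  → match P0@[52:53]
pos 54 'c': at 2 (fail-walked)  → match P0@[53:54]

All matches (sorted): [[2,1],[2,6],[3,2],[5,2],[5,5],[6,2],[7,2],[7,4],[8,2],[10,2],[11,7],[12,2],[12,5],[14,0],[16,2],[18,2],[21,0],[22,2],[24,2],[24,5],[25,2],[26,2],[26,4],[27,2],[29,2],[30,7],[31,0],[32,0],[33,2],[35,2],[36,3],[36,7],[37,2],[37,5],[40,1],[40,6],[41,2],[43,6],[45,2],[47,2],[48,7],[49,2],[49,5],[50,2],[51,2],[51,4],[53,0],[54,0]]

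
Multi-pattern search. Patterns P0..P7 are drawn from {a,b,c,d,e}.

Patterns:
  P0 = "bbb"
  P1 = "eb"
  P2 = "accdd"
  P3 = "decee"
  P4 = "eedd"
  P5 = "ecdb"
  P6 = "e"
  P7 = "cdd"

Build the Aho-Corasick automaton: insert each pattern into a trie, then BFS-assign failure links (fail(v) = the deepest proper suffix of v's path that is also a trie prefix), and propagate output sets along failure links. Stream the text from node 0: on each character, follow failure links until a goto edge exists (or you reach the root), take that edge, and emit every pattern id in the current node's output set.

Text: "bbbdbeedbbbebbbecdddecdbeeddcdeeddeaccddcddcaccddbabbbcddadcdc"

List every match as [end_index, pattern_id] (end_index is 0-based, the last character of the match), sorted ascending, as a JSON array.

Build:
Trie nodes:
  n0 'ε': a→6 b→1 c→22 d→11 e→4
  n1 'b': b→2
  n2 'bb': b→3
  n3 'bbb': ·  ←P0
  n4 'e': b→5 c→19 e→16  ←P6
  n5 'eb': ·  ←P1
  n6 'a': c→7
  n7 'ac': c→8
  n8 'acc': d→9
  n9 'accd': d→10
  n10 'accdd': ·  ←P2
  n11 'd': e→12
  n12 'de': c→13
  n13 'dec': e→14
  n14 'dece': e→15
  n15 'decee': ·  ←P3
  n16 'ee': d→17
  n17 'eed': d→18
  n18 'eedd': ·  ←P4
  n19 'ec': d→20
  n20 'ecd': b→21
  n21 'ecdb': ·  ←P5
  n22 'c': d→23
  n23 'cd': d→24
  n24 'cdd': ·  ←P7

BFS fail/out derivation:
  n1('b'): parent n0 fail=0; on 'b' 0 → fail=0;  out ∅∪∅=∅
  n4('e'): parent n0 fail=0; on 'e' 0 → fail=0;  out {6}∪∅={6}
  n6('a'): parent n0 fail=0; on 'a' 0 → fail=0;  out ∅∪∅=∅
  n11('d'): parent n0 fail=0; on 'd' 0 → fail=0;  out ∅∪∅=∅
  n22('c'): parent n0 fail=0; on 'c' 0 → fail=0;  out ∅∪∅=∅
  n2('bb'): parent n1 fail=0; on 'b' 0 → fail=1;  out ∅∪∅=∅
  n5('eb'): parent n4 fail=0; on 'b' 0 → fail=1;  out {1}∪∅={1}
  n7('ac'): parent n6 fail=0; on 'c' 0 → fail=22;  out ∅∪∅=∅
  n12('de'): parent n11 fail=0; on 'e' 0 → fail=4;  out ∅∪{6}={6}
  n16('ee'): parent n4 fail=0; on 'e' 0 → fail=4;  out ∅∪{6}={6}
  n19('ec'): parent n4 fail=0; on 'c' 0 → fail=22;  out ∅∪∅=∅
  n23('cd'): parent n22 fail=0; on 'd' 0 → fail=11;  out ∅∪∅=∅
  n3('bbb'): parent n2 fail=1; on 'b' 1 → fail=2;  out {0}∪∅={0}
  n8('acc'): parent n7 fail=22; on 'c' 22→0 → fail=22;  out ∅∪∅=∅
  n13('dec'): parent n12 fail=4; on 'c' 4 → fail=19;  out ∅∪∅=∅
  n17('eed'): parent n16 fail=4; on 'd' 4→0 → fail=11;  out ∅∪∅=∅
  n20('ecd'): parent n19 fail=22; on 'd' 22 → fail=23;  out ∅∪∅=∅
  n24('cdd'): parent n23 fail=11; on 'd' 11→0 → fail=11;  out {7}∪∅={7}
  n9('accd'): parent n8 fail=22; on 'd' 22 → fail=23;  out ∅∪∅=∅
  n14('dece'): parent n13 fail=19; on 'e' 19→22→0 → fail=4;  out ∅∪{6}={6}
  n18('eedd'): parent n17 fail=11; on 'd' 11→0 → fail=11;  out {4}∪∅={4}
  n21('ecdb'): parent n20 fail=23; on 'b' 23→11→0 → fail=1;  out {5}∪∅={5}
  n10('accdd'): parent n9 fail=23; on 'd' 23 → fail=24;  out {2}∪{7}={2,7}
  n15('decee'): parent n14 fail=4; on 'e' 4 → fail=16;  out {3}∪{6}={3,6}

Text stream:
pos 0 'b': at 1
pos 1 'b': at 2
pos 2 'b': at 3  ** P0@[0:2]
pos 3 'd': at 11 (fail-walked)
pos 4 'b': at 1 (fail-walked)
pos 5 'e': at 4 (fail-walked)  ** P6@[5:5]
pos 6 'e': at 16  ** P6@[6:6]
pos 7 'd': at 17
pos 8 'b': at 1 (fail-walked)
pos 9 'b': at 2
pos 10 'b': at 3  ** P0@[8:10]
pos 11 'e': at 4 (fail-walked)  ** P6@[11:11]
pos 12 'b': at 5  ** P1@[11:12]
pos 13 'b': at 2 (fail-walked)
pos 14 'b': at 3  ** P0@[12:14]
pos 15 'e': at 4 (fail-walked)  ** P6@[15:15]
pos 16 'c': at 19
pos 17 'd': at 20
pos 18 'd': at 24 (fail-walked)  ** P7@[16:18]
pos 19 'd': at 11 (fail-walked)
pos 20 'e': at 12  ** P6@[20:20]
pos 21 'c': at 13
pos 22 'd': at 20 (fail-walked)
pos 23 'b': at 21  ** P5@[20:23]
pos 24 'e': at 4 (fail-walked)  ** P6@[24:24]
pos 25 'e': at 16  ** P6@[25:25]
pos 26 'd': at 17
pos 27 'd': at 18  ** P4@[24:27]
pos 28 'c': at 22 (fail-walked)
pos 29 'd': at 23
pos 30 'e': at 12 (fail-walked)  ** P6@[30:30]
pos 31 'e': at 16 (fail-walked)  ** P6@[31:31]
pos 32 'd': at 17
pos 33 'd': at 18  ** P4@[30:33]
pos 34 'e': at 12 (fail-walked)  ** P6@[34:34]
pos 35 'a': at 6 (fail-walked)
pos 36 'c': at 7
pos 37 'c': at 8
pos 38 'd': at 9
pos 39 'd': at 10  ** P2@[35:39],P7@[37:39]
pos 40 'c': at 22 (fail-walked)
pos 41 'd': at 23
pos 42 'd': at 24  ** P7@[40:42]
pos 43 'c': at 22 (fail-walked)
pos 44 'a': at 6 (fail-walked)
pos 45 'c': at 7
pos 46 'c': at 8
pos 47 'd': at 9
pos 48 'd': at 10  ** P2@[44:48],P7@[46:48]
pos 49 'b': at 1 (fail-walked)
pos 50 'a': at 6 (fail-walked)
pos 51 'b': at 1 (fail-walked)
pos 52 'b': at 2
pos 53 'b': at 3  ** P0@[51:53]
pos 54 'c': at 22 (fail-walked)
pos 55 'd': at 23
pos 56 'd': at 24  ** P7@[54:56]
pos 57 'a': at 6 (fail-walked)
pos 58 'd': at 11 (fail-walked)
pos 59 'c': at 22 (fail-walked)
pos 60 'd': at 23
pos 61 'c': at 22 (fail-walked)

Matches: [[2,0],[5,6],[6,6],[10,0],[11,6],[12,1],[14,0],[15,6],[18,7],[20,6],[23,5],[24,6],[25,6],[27,4],[30,6],[31,6],[33,4],[34,6],[39,2],[39,7],[42,7],[48,2],[48,7],[53,0],[56,7]]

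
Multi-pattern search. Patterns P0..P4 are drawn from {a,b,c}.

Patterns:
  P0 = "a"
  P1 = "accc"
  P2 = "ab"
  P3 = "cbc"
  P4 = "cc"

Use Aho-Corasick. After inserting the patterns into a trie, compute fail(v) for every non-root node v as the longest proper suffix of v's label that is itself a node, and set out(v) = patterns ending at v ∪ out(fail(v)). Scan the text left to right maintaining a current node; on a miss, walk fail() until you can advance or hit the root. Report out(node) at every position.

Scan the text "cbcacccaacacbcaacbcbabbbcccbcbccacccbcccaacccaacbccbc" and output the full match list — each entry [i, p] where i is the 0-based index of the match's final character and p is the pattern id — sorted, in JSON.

Construct AC machine:
Trie nodes:
  n0 'ε': a→1 c→6
  n1 'a': b→5 c→2  [P0 ends]
  n2 'ac': c→3
  n3 'acc': c→4
  n4 'accc': ·  [P1 ends]
  n5 'ab': ·  [P2 ends]
  n6 'c': b→7 c→9
  n7 'cb': c→8
  n8 'cbc': ·  [P3 ends]
  n9 'cc': ·  [P4 ends]

Failure links (BFS by depth):
  n1('a'): parent n0 fail=0; on 'a' 0 → fail=0;  out {0}∪∅={0}
  n6('c'): parent n0 fail=0; on 'c' 0 → fail=0;  out ∅∪∅=∅
  n2('ac'): parent n1 fail=0; on 'c' 0 → fail=6;  out ∅∪∅=∅
  n5('ab'): parent n1 fail=0; on 'b' 0 → fail=0;  out {2}∪∅={2}
  n7('cb'): parent n6 fail=0; on 'b' 0 → fail=0;  out ∅∪∅=∅
  n9('cc'): parent n6 fail=0; on 'c' 0 → fail=6;  out {4}∪∅={4}
  n3('acc'): parent n2 fail=6; on 'c' 6 → fail=9;  out ∅∪{4}={4}
  n8('cbc'): parent n7 fail=0; on 'c' 0 → fail=6;  out {3}∪∅={3}
  n4('accc'): parent n3 fail=9; on 'c' 9→6 → fail=9;  out {1}∪{4}={1,4}

Text stream:
i=0 'c': node 0→6
i=1 'b': node 6→7
i=2 'c': node 7→8  → match P3@[0:2]
i=3 'a': node 8→1 (via fail)  → match P0@[3:3]
i=4 'c': node 1→2
i=5 'c': node 2→3  → match P4@[4:5]
i=6 'c': node 3→4  → match P1@[3:6],P4@[5:6]
i=7 'a': node 4→1 (via fail)  → match P0@[7:7]
i=8 'a': node 1→1 (via fail)  → match P0@[8:8]
i=9 'c': node 1→2
i=10 'a': node 2→1 (via fail)  → match P0@[10:10]
i=11 'c': node 1→2
i=12 'b': node 2→7 (via fail)
i=13 'c': node 7→8  → match P3@[11:13]
i=14 'a': node 8→1 (via fail)  → match P0@[14:14]
i=15 'a': node 1→1 (via fail)  → match P0@[15:15]
i=16 'c': node 1→2
i=17 'b': node 2→7 (via fail)
i=18 'c': node 7→8  → match P3@[16:18]
i=19 'b': node 8→7 (via fail)
i=20 'a': node 7→1 (via fail)  → match P0@[20:20]
i=21 'b': node 1→5  → match P2@[20:21]
i=22 'b': node 5→0 (via fail)
i=23 'b': node 0→0
i=24 'c': node 0→6
i=25 'c': node 6→9  → match P4@[24:25]
i=26 'c': node 9→9 (via fail)  → match P4@[25:26]
i=27 'b': node 9→7 (via fail)
i=28 'c': node 7→8  → match P3@[26:28]
i=29 'b': node 8→7 (via fail)
i=30 'c': node 7→8  → match P3@[28:30]
i=31 'c': node 8→9 (via fail)  → match P4@[30:31]
i=32 'a': node 9→1 (via fail)  → match P0@[32:32]
i=33 'c': node 1→2
i=34 'c': node 2→3  → match P4@[33:34]
i=35 'c': node 3→4  → match P1@[32:35],P4@[34:35]
i=36 'b': node 4→7 (via fail)
i=37 'c': node 7→8  → match P3@[35:37]
i=38 'c': node 8→9 (via fail)  → match P4@[37:38]
i=39 'c': node 9→9 (via fail)  → match P4@[38:39]
i=40 'a': node 9→1 (via fail)  → match P0@[40:40]
i=41 'a': node 1→1 (via fail)  → match P0@[41:41]
i=42 'c': node 1→2
i=43 'c': node 2→3  → match P4@[42:43]
i=44 'c': node 3→4  → match P1@[41:44],P4@[43:44]
i=45 'a': node 4→1 (via fail)  → match P0@[45:45]
i=46 'a': node 1→1 (via fail)  → match P0@[46:46]
i=47 'c': node 1→2
i=48 'b': node 2→7 (via fail)
i=49 'c': node 7→8  → match P3@[47:49]
i=50 'c': node 8→9 (via fail)  → match P4@[49:50]
i=51 'b': node 9→7 (via fail)
i=52 'c': node 7→8  → match P3@[50:52]

Matches: [[2,3],[3,0],[5,4],[6,1],[6,4],[7,0],[8,0],[10,0],[13,3],[14,0],[15,0],[18,3],[20,0],[21,2],[25,4],[26,4],[28,3],[30,3],[31,4],[32,0],[34,4],[35,1],[35,4],[37,3],[38,4],[39,4],[40,0],[41,0],[43,4],[44,1],[44,4],[45,0],[46,0],[49,3],[50,4],[52,3]]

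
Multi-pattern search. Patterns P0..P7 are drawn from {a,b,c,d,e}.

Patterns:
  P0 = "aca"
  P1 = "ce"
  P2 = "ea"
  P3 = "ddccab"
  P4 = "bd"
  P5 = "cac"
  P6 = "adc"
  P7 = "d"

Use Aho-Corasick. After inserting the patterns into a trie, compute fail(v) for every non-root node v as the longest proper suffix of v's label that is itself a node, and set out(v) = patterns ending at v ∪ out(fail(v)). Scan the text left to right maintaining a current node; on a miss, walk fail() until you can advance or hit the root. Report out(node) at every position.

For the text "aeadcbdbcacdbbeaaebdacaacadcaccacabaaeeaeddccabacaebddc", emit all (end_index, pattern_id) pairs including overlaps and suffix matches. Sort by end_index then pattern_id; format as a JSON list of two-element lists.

Construct AC machine:
Trie (insert patterns):
  n0 'ε': a→1 b→14 c→4 d→8 e→6
  n1 'a': c→2 d→18
  n2 'ac': a→3
  n3 'aca': ·  [P0 ends]
  n4 'c': a→16 e→5
  n5 'ce': ·  [P1 ends]
  n6 'e': a→7
  n7 'ea': ·  [P2 ends]
  n8 'd': d→9  [P7 ends]
  n9 'dd': c→10
  n10 'ddc': c→11
  n11 'ddcc': a→12
  n12 'ddcca': b→13
  n13 'ddccab': ·  [P3 ends]
  n14 'b': d→15
  n15 'bd': ·  [P4 ends]
  n16 'ca': c→17
  n17 'cac': ·  [P5 ends]
  n18 'ad': c→19
  n19 'adc': ·  [P6 ends]

BFS fail/out derivation:
  n1('a'): parent n0 fail=0; on 'a' 0 → fail=0;  out ∅∪∅=∅
  n4('c'): parent n0 fail=0; on 'c' 0 → fail=0;  out ∅∪∅=∅
  n6('e'): parent n0 fail=0; on 'e' 0 → fail=0;  out ∅∪∅=∅
  n8('d'): parent n0 fail=0; on 'd' 0 → fail=0;  out {7}∪∅={7}
  n14('b'): parent n0 fail=0; on 'b' 0 → fail=0;  out ∅∪∅=∅
  n2('ac'): parent n1 fail=0; on 'c' 0 → fail=4;  out ∅∪∅=∅
  n5('ce'): parent n4 fail=0; on 'e' 0 → fail=6;  out {1}∪∅={1}
  n7('ea'): parent n6 fail=0; on 'a' 0 → fail=1;  out {2}∪∅={2}
  n9('dd'): parent n8 fail=0; on 'd' 0 → fail=8;  out ∅∪{7}={7}
  n15('bd'): parent n14 fail=0; on 'd' 0 → fail=8;  out {4}∪{7}={4,7}
  n16('ca'): parent n4 fail=0; on 'a' 0 → fail=1;  out ∅∪∅=∅
  n18('ad'): parent n1 fail=0; on 'd' 0 → fail=8;  out ∅∪{7}={7}
  n3('aca'): parent n2 fail=4; on 'a' 4 → fail=16;  out {0}∪∅={0}
  n10('ddc'): parent n9 fail=8; on 'c' 8→0 → fail=4;  out ∅∪∅=∅
  n17('cac'): parent n16 fail=1; on 'c' 1 → fail=2;  out {5}∪∅={5}
  n19('adc'): parent n18 fail=8; on 'c' 8→0 → fail=4;  out {6}∪∅={6}
  n11('ddcc'): parent n10 fail=4; on 'c' 4→0 → fail=4;  out ∅∪∅=∅
  n12('ddcca'): parent n11 fail=4; on 'a' 4 → fail=16;  out ∅∪∅=∅
  n13('ddccab'): parent n12 fail=16; on 'b' 16→1→0 → fail=14;  out {3}∪∅={3}

Scan:
i=0 'a': node 0→1
i=1 'e': node 1→6 (fail-walked)
i=2 'a': node 6→7  → match P2@[1:2]
i=3 'd': node 7→18 (fail-walked)  → match P7@[3:3]
i=4 'c': node 18→19  → match P6@[2:4]
i=5 'b': node 19→14 (fail-walked)
i=6 'd': node 14→15  → match P4@[5:6],P7@[6:6]
i=7 'b': node 15→14 (fail-walked)
i=8 'c': node 14→4 (fail-walked)
i=9 'a': node 4→16
i=10 'c': node 16→17  → match P5@[8:10]
i=11 'd': node 17→8 (fail-walked)  → match P7@[11:11]
i=12 'b': node 8→14 (fail-walked)
i=13 'b': node 14→14 (fail-walked)
i=14 'e': node 14→6 (fail-walked)
i=15 'a': node 6→7  → match P2@[14:15]
i=16 'a': node 7→1 (fail-walked)
i=17 'e': node 1→6 (fail-walked)
i=18 'b': node 6→14 (fail-walked)
i=19 'd': node 14→15  → match P4@[18:19],P7@[19:19]
i=20 'a': node 15→1 (fail-walked)
i=21 'c': node 1→2
i=22 'a': node 2→3  → match P0@[20:22]
i=23 'a': node 3→1 (fail-walked)
i=24 'c': node 1→2
i=25 'a': node 2→3  → match P0@[23:25]
i=26 'd': node 3→18 (fail-walked)  → match P7@[26:26]
i=27 'c': node 18→19  → match P6@[25:27]
i=28 'a': node 19→16 (fail-walked)
i=29 'c': node 16→17  → match P5@[27:29]
i=30 'c': node 17→4 (fail-walked)
i=31 'a': node 4→16
i=32 'c': node 16→17  → match P5@[30:32]
i=33 'a': node 17→3 (fail-walked)  → match P0@[31:33]
i=34 'b': node 3→14 (fail-walked)
i=35 'a': node 14→1 (fail-walked)
i=36 'a': node 1→1 (fail-walked)
i=37 'e': node 1→6 (fail-walked)
i=38 'e': node 6→6 (fail-walked)
i=39 'a': node 6→7  → match P2@[38:39]
i=40 'e': node 7→6 (fail-walked)
i=41 'd': node 6→8 (fail-walked)  → match P7@[41:41]
i=42 'd': node 8→9  → match P7@[42:42]
i=43 'c': node 9→10
i=44 'c': node 10→11
i=45 'a': node 11→12
i=46 'b': node 12→13  → match P3@[41:46]
i=47 'a': node 13→1 (fail-walked)
i=48 'c': node 1→2
i=49 'a': node 2→3  → match P0@[47:49]
i=50 'e': node 3→6 (fail-walked)
i=51 'b': node 6→14 (fail-walked)
i=52 'd': node 14→15  → match P4@[51:52],P7@[52:52]
i=53 'd': node 15→9 (fail-walked)  → match P7@[53:53]
i=54 'c': node 9→10

All matches (sorted): [[2,2],[3,7],[4,6],[6,4],[6,7],[10,5],[11,7],[15,2],[19,4],[19,7],[22,0],[25,0],[26,7],[27,6],[29,5],[32,5],[33,0],[39,2],[41,7],[42,7],[46,3],[49,0],[52,4],[52,7],[53,7]]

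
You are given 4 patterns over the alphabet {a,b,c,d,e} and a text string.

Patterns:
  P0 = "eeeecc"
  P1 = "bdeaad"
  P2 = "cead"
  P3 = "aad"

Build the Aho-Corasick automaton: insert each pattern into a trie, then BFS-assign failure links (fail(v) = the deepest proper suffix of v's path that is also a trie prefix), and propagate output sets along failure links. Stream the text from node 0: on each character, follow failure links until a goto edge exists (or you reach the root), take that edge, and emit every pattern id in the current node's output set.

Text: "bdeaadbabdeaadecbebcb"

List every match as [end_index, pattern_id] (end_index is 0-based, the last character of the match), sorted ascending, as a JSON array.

Build:
Trie (insert patterns):
  0='ε' goto a→17 b→7 c→13 e→1
  1='e' goto e→2
  2='ee' goto e→3
  3='eee' goto e→4
  4='eeee' goto c→5
  5='eeeec' goto c→6
  6='eeeecc' goto ·  ←P0
  7='b' goto d→8
  8='bd' goto e→9
  9='bde' goto a→10
  10='bdea' goto a→11
  11='bdeaa' goto d→12
  12='bdeaad' goto ·  ←P1
  13='c' goto e→14
  14='ce' goto a→15
  15='cea' goto d→16
  16='cead' goto ·  ←P2
  17='a' goto a→18
  18='aa' goto d→19
  19='aad' goto ·  ←P3

BFS fail/out derivation:
  fail(1) 'e': from fail(0)=0 chase 'e': 0 ⇒ 0;  out=∅∪out(0)=∅
  fail(7) 'b': from fail(0)=0 chase 'b': 0 ⇒ 0;  out=∅∪out(0)=∅
  fail(13) 'c': from fail(0)=0 chase 'c': 0 ⇒ 0;  out=∅∪out(0)=∅
  fail(17) 'a': from fail(0)=0 chase 'a': 0 ⇒ 0;  out=∅∪out(0)=∅
  fail(2) 'ee': from fail(1)=0 chase 'e': 0 ⇒ 1;  out=∅∪out(1)=∅
  fail(8) 'bd': from fail(7)=0 chase 'd': 0 ⇒ 0;  out=∅∪out(0)=∅
  fail(14) 'ce': from fail(13)=0 chase 'e': 0 ⇒ 1;  out=∅∪out(1)=∅
  fail(18) 'aa': from fail(17)=0 chase 'a': 0 ⇒ 17;  out=∅∪out(17)=∅
  fail(3) 'eee': from fail(2)=1 chase 'e': 1 ⇒ 2;  out=∅∪out(2)=∅
  fail(9) 'bde': from fail(8)=0 chase 'e': 0 ⇒ 1;  out=∅∪out(1)=∅
  fail(15) 'cea': from fail(14)=1 chase 'a': 1→0 ⇒ 17;  out=∅∪out(17)=∅
  fail(19) 'aad': from fail(18)=17 chase 'd': 17→0 ⇒ 0;  out={3}∪out(0)={3}
  fail(4) 'eeee': from fail(3)=2 chase 'e': 2 ⇒ 3;  out=∅∪out(3)=∅
  fail(10) 'bdea': from fail(9)=1 chase 'a': 1→0 ⇒ 17;  out=∅∪out(17)=∅
  fail(16) 'cead': from fail(15)=17 chase 'd': 17→0 ⇒ 0;  out={2}∪out(0)={2}
  fail(5) 'eeeec': from fail(4)=3 chase 'c': 3→2→1→0 ⇒ 13;  out=∅∪out(13)=∅
  fail(11) 'bdeaa': from fail(10)=17 chase 'a': 17 ⇒ 18;  out=∅∪out(18)=∅
  fail(6) 'eeeecc': from fail(5)=13 chase 'c': 13→0 ⇒ 13;  out={0}∪out(13)={0}
  fail(12) 'bdeaad': from fail(11)=18 chase 'd': 18 ⇒ 19;  out={1}∪out(19)={1,3}

Text stream:
pos 0 'b': at 7
pos 1 'd': at 8
pos 2 'e': at 9
pos 3 'a': at 10
pos 4 'a': at 11
pos 5 'd': at 12  → match P1@[0:5],P3@[3:5]
pos 6 'b': at 7 (fail-walked)
pos 7 'a': at 17 (fail-walked)
pos 8 'b': at 7 (fail-walked)
pos 9 'd': at 8
pos 10 'e': at 9
pos 11 'a': at 10
pos 12 'a': at 11
pos 13 'd': at 12  → match P1@[8:13],P3@[11:13]
pos 14 'e': at 1 (fail-walked)
pos 15 'c': at 13 (fail-walked)
pos 16 'b': at 7 (fail-walked)
pos 17 'e': at 1 (fail-walked)
pos 18 'b': at 7 (fail-walked)
pos 19 'c': at 13 (fail-walked)
pos 20 'b': at 7 (fail-walked)

Matches: [[5,1],[5,3],[13,1],[13,3]]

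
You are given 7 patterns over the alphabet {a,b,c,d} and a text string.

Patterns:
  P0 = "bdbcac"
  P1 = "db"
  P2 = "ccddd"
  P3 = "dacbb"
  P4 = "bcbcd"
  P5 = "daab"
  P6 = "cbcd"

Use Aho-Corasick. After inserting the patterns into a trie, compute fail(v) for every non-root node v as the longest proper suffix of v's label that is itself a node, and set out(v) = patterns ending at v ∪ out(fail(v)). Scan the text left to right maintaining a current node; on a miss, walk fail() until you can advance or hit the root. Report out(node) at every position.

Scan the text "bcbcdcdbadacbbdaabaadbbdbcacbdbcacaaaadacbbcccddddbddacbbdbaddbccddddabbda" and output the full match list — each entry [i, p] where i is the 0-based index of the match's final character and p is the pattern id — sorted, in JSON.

Construct AC machine:
Trie (insert patterns):
  0='ε' goto b→1 c→9 d→7
  1='b' goto c→18 d→2
  2='bd' goto b→3
  3='bdb' goto c→4
  4='bdbc' goto a→5
  5='bdbca' goto c→6
  6='bdbcac' goto ·  ←P0
  7='d' goto a→14 b→8
  8='db' goto ·  ←P1
  9='c' goto b→24 c→10
  10='cc' goto d→11
  11='ccd' goto d→12
  12='ccdd' goto d→13
  13='ccddd' goto ·  ←P2
  14='da' goto a→22 c→15
  15='dac' goto b→16
  16='dacb' goto b→17
  17='dacbb' goto ·  ←P3
  18='bc' goto b→19
  19='bcb' goto c→20
  20='bcbc' goto d→21
  21='bcbcd' goto ·  ←P4
  22='daa' goto b→23
  23='daab' goto ·  ←P5
  24='cb' goto c→25
  25='cbc' goto d→26
  26='cbcd' goto ·  ←P6

Failure links (BFS by depth):
  fail(1) 'b': from fail(0)=0 chase 'b': 0 ⇒ 0;  out=∅∪out(0)=∅
  fail(7) 'd': from fail(0)=0 chase 'd': 0 ⇒ 0;  out=∅∪out(0)=∅
  fail(9) 'c': from fail(0)=0 chase 'c': 0 ⇒ 0;  out=∅∪out(0)=∅
  fail(2) 'bd': from fail(1)=0 chase 'd': 0 ⇒ 7;  out=∅∪out(7)=∅
  fail(8) 'db': from fail(7)=0 chase 'b': 0 ⇒ 1;  out={1}∪out(1)={1}
  fail(10) 'cc': from fail(9)=0 chase 'c': 0 ⇒ 9;  out=∅∪out(9)=∅
  fail(14) 'da': from fail(7)=0 chase 'a': 0 ⇒ 0;  out=∅∪out(0)=∅
  fail(18) 'bc': from fail(1)=0 chase 'c': 0 ⇒ 9;  out=∅∪out(9)=∅
  fail(24) 'cb': from fail(9)=0 chase 'b': 0 ⇒ 1;  out=∅∪out(1)=∅
  fail(3) 'bdb': from fail(2)=7 chase 'b': 7 ⇒ 8;  out=∅∪out(8)={1}
  fail(11) 'ccd': from fail(10)=9 chase 'd': 9→0 ⇒ 7;  out=∅∪out(7)=∅
  fail(15) 'dac': from fail(14)=0 chase 'c': 0 ⇒ 9;  out=∅∪out(9)=∅
  fail(19) 'bcb': from fail(18)=9 chase 'b': 9 ⇒ 24;  out=∅∪out(24)=∅
  fail(22) 'daa': from fail(14)=0 chase 'a': 0 ⇒ 0;  out=∅∪out(0)=∅
  fail(25) 'cbc': from fail(24)=1 chase 'c': 1 ⇒ 18;  out=∅∪out(18)=∅
  fail(4) 'bdbc': from fail(3)=8 chase 'c': 8→1 ⇒ 18;  out=∅∪out(18)=∅
  fail(12) 'ccdd': from fail(11)=7 chase 'd': 7→0 ⇒ 7;  out=∅∪out(7)=∅
  fail(16) 'dacb': from fail(15)=9 chase 'b': 9 ⇒ 24;  out=∅∪out(24)=∅
  fail(20) 'bcbc': from fail(19)=24 chase 'c': 24 ⇒ 25;  out=∅∪out(25)=∅
  fail(23) 'daab': from fail(22)=0 chase 'b': 0 ⇒ 1;  out={5}∪out(1)={5}
  fail(26) 'cbcd': from fail(25)=18 chase 'd': 18→9→0 ⇒ 7;  out={6}∪out(7)={6}
  fail(5) 'bdbca': from fail(4)=18 chase 'a': 18→9→0 ⇒ 0;  out=∅∪out(0)=∅
  fail(13) 'ccddd': from fail(12)=7 chase 'd': 7→0 ⇒ 7;  out={2}∪out(7)={2}
  fail(17) 'dacbb': from fail(16)=24 chase 'b': 24→1→0 ⇒ 1;  out={3}∪out(1)={3}
  fail(21) 'bcbcd': from fail(20)=25 chase 'd': 25 ⇒ 26;  out={4}∪out(26)={4,6}
  fail(6) 'bdbcac': from fail(5)=0 chase 'c': 0 ⇒ 9;  out={0}∪out(9)={0}

Scan:
i=0 'b': node 0→1
i=1 'c': node 1→18
i=2 'b': node 18→19
i=3 'c': node 19→20
i=4 'd': node 20→21  emit P4@[0:4],P6@[1:4]
i=5 'c': node 21→9 (fail-walked)
i=6 'd': node 9→7 (fail-walked)
i=7 'b': node 7→8  emit P1@[6:7]
i=8 'a': node 8→0 (fail-walked)
i=9 'd': node 0→7
i=10 'a': node 7→14
i=11 'c': node 14→15
i=12 'b': node 15→16
i=13 'b': node 16→17  emit P3@[9:13]
i=14 'd': node 17→2 (fail-walked)
i=15 'a': node 2→14 (fail-walked)
i=16 'a': node 14→22
i=17 'b': node 22→23  emit P5@[14:17]
i=18 'a': node 23→0 (fail-walked)
i=19 'a': node 0→0
i=20 'd': node 0→7
i=21 'b': node 7→8  emit P1@[20:21]
i=22 'b': node 8→1 (fail-walked)
i=23 'd': node 1→2
i=24 'b': node 2→3  emit P1@[23:24]
i=25 'c': node 3→4
i=26 'a': node 4→5
i=27 'c': node 5→6  emit P0@[22:27]
i=28 'b': node 6→24 (fail-walked)
i=29 'd': node 24→2 (fail-walked)
i=30 'b': node 2→3  emit P1@[29:30]
i=31 'c': node 3→4
i=32 'a': node 4→5
i=33 'c': node 5→6  emit P0@[28:33]
i=34 'a': node 6→0 (fail-walked)
i=35 'a': node 0→0
i=36 'a': node 0→0
i=37 'a': node 0→0
i=38 'd': node 0→7
i=39 'a': node 7→14
i=40 'c': node 14→15
i=41 'b': node 15→16
i=42 'b': node 16→17  emit P3@[38:42]
i=43 'c': node 17→18 (fail-walked)
i=44 'c': node 18→10 (fail-walked)
i=45 'c': node 10→10 (fail-walked)
i=46 'd': node 10→11
i=47 'd': node 11→12
i=48 'd': node 12→13  emit P2@[44:48]
i=49 'd': node 13→7 (fail-walked)
i=50 'b': node 7→8  emit P1@[49:50]
i=51 'd': node 8→2 (fail-walked)
i=52 'd': node 2→7 (fail-walked)
i=53 'a': node 7→14
i=54 'c': node 14→15
i=55 'b': node 15→16
i=56 'b': node 16→17  emit P3@[52:56]
i=57 'd': node 17→2 (fail-walked)
i=58 'b': node 2→3  emit P1@[57:58]
i=59 'a': node 3→0 (fail-walked)
i=60 'd': node 0→7
i=61 'd': node 7→7 (fail-walked)
i=62 'b': node 7→8  emit P1@[61:62]
i=63 'c': node 8→18 (fail-walked)
i=64 'c': node 18→10 (fail-walked)
i=65 'd': node 10→11
i=66 'd': node 11→12
i=67 'd': node 12→13  emit P2@[63:67]
i=68 'd': node 13→7 (fail-walked)
i=69 'a': node 7→14
i=70 'b': node 14→1 (fail-walked)
i=71 'b': node 1→1 (fail-walked)
i=72 'd': node 1→2
i=73 'a': node 2→14 (fail-walked)

All matches (sorted): [[4,4],[4,6],[7,1],[13,3],[17,5],[21,1],[24,1],[27,0],[30,1],[33,0],[42,3],[48,2],[50,1],[56,3],[58,1],[62,1],[67,2]]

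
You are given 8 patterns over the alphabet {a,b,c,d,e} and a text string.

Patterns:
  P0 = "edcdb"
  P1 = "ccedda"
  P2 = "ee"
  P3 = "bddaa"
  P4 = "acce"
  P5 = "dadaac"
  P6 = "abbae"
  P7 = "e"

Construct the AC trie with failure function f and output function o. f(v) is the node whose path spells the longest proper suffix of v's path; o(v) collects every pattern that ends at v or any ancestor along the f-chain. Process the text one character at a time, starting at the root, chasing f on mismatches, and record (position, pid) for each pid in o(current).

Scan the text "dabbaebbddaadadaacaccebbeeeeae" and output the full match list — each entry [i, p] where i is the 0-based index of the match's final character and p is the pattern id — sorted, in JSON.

Construct AC machine:
Trie (insert patterns):
  0='ε' goto a→18 b→13 c→6 d→22 e→1
  1='e' goto d→2 e→12  [P7 ends]
  2='ed' goto c→3
  3='edc' goto d→4
  4='edcd' goto b→5
  5='edcdb' goto ·  [P0 ends]
  6='c' goto c→7
  7='cc' goto e→8
  8='cce' goto d→9
  9='cced' goto d→10
  10='ccedd' goto a→11
  11='ccedda' goto ·  [P1 ends]
  12='ee' goto ·  [P2 ends]
  13='b' goto d→14
  14='bd' goto d→15
  15='bdd' goto a→16
  16='bdda' goto a→17
  17='bddaa' goto ·  [P3 ends]
  18='a' goto b→28 c→19
  19='ac' goto c→20
  20='acc' goto e→21
  21='acce' goto ·  [P4 ends]
  22='d' goto a→23
  23='da' goto d→24
  24='dad' goto a→25
  25='dada' goto a→26
  26='dadaa' goto c→27
  27='dadaac' goto ·  [P5 ends]
  28='ab' goto b→29
  29='abb' goto a→30
  30='abba' goto e→31
  31='abbae' goto ·  [P6 ends]

Failure links (BFS by depth):
  n1('e'): parent n0 fail=0; on 'e' 0 → fail=0;  out {7}∪∅={7}
  n6('c'): parent n0 fail=0; on 'c' 0 → fail=0;  out ∅∪∅=∅
  n13('b'): parent n0 fail=0; on 'b' 0 → fail=0;  out ∅∪∅=∅
  n18('a'): parent n0 fail=0; on 'a' 0 → fail=0;  out ∅∪∅=∅
  n22('d'): parent n0 fail=0; on 'd' 0 → fail=0;  out ∅∪∅=∅
  n2('ed'): parent n1 fail=0; on 'd' 0 → fail=22;  out ∅∪∅=∅
  n7('cc'): parent n6 fail=0; on 'c' 0 → fail=6;  out ∅∪∅=∅
  n12('ee'): parent n1 fail=0; on 'e' 0 → fail=1;  out {2}∪{7}={2,7}
  n14('bd'): parent n13 fail=0; on 'd' 0 → fail=22;  out ∅∪∅=∅
  n19('ac'): parent n18 fail=0; on 'c' 0 → fail=6;  out ∅∪∅=∅
  n23('da'): parent n22 fail=0; on 'a' 0 → fail=18;  out ∅∪∅=∅
  n28('ab'): parent n18 fail=0; on 'b' 0 → fail=13;  out ∅∪∅=∅
  n3('edc'): parent n2 fail=22; on 'c' 22→0 → fail=6;  out ∅∪∅=∅
  n8('cce'): parent n7 fail=6; on 'e' 6→0 → fail=1;  out ∅∪{7}={7}
  n15('bdd'): parent n14 fail=22; on 'd' 22→0 → fail=22;  out ∅∪∅=∅
  n20('acc'): parent n19 fail=6; on 'c' 6 → fail=7;  out ∅∪∅=∅
  n24('dad'): parent n23 fail=18; on 'd' 18→0 → fail=22;  out ∅∪∅=∅
  n29('abb'): parent n28 fail=13; on 'b' 13→0 → fail=13;  out ∅∪∅=∅
  n4('edcd'): parent n3 fail=6; on 'd' 6→0 → fail=22;  out ∅∪∅=∅
  n9('cced'): parent n8 fail=1; on 'd' 1 → fail=2;  out ∅∪∅=∅
  n16('bdda'): parent n15 fail=22; on 'a' 22 → fail=23;  out ∅∪∅=∅
  n21('acce'): parent n20 fail=7; on 'e' 7 → fail=8;  out {4}∪{7}={4,7}
  n25('dada'): parent n24 fail=22; on 'a' 22 → fail=23;  out ∅∪∅=∅
  n30('abba'): parent n29 fail=13; on 'a' 13→0 → fail=18;  out ∅∪∅=∅
  n5('edcdb'): parent n4 fail=22; on 'b' 22→0 → fail=13;  out {0}∪∅={0}
  n10('ccedd'): parent n9 fail=2; on 'd' 2→22→0 → fail=22;  out ∅∪∅=∅
  n17('bddaa'): parent n16 fail=23; on 'a' 23→18→0 → fail=18;  out {3}∪∅={3}
  n26('dadaa'): parent n25 fail=23; on 'a' 23→18→0 → fail=18;  out ∅∪∅=∅
  n31('abbae'): parent n30 fail=18; on 'e' 18→0 → fail=1;  out {6}∪{7}={6,7}
  n11('ccedda'): parent n10 fail=22; on 'a' 22 → fail=23;  out {1}∪∅={1}
  n27('dadaac'): parent n26 fail=18; on 'c' 18 → fail=19;  out {5}∪∅={5}

Scan:
[0] read 'd'  n0⇒n22
[1] read 'a'  n22⇒n23
[2] read 'b'  n23⇒n28 (fail-walked)
[3] read 'b'  n28⇒n29
[4] read 'a'  n29⇒n30
[5] read 'e'  n30⇒n31  → match P6@[1:5],P7@[5:5]
[6] read 'b'  n31⇒n13 (fail-walked)
[7] read 'b'  n13⇒n13 (fail-walked)
[8] read 'd'  n13⇒n14
[9] read 'd'  n14⇒n15
[10] read 'a'  n15⇒n16
[11] read 'a'  n16⇒n17  → match P3@[7:11]
[12] read 'd'  n17⇒n22 (fail-walked)
[13] read 'a'  n22⇒n23
[14] read 'd'  n23⇒n24
[15] read 'a'  n24⇒n25
[16] read 'a'  n25⇒n26
[17] read 'c'  n26⇒n27  → match P5@[12:17]
[18] read 'a'  n27⇒n18 (fail-walked)
[19] read 'c'  n18⇒n19
[20] read 'c'  n19⇒n20
[21] read 'e'  n20⇒n21  → match P4@[18:21],P7@[21:21]
[22] read 'b'  n21⇒n13 (fail-walked)
[23] read 'b'  n13⇒n13 (fail-walked)
[24] read 'e'  n13⇒n1 (fail-walked)  → match P7@[24:24]
[25] read 'e'  n1⇒n12  → match P2@[24:25],P7@[25:25]
[26] read 'e'  n12⇒n12 (fail-walked)  → match P2@[25:26],P7@[26:26]
[27] read 'e'  n12⇒n12 (fail-walked)  → match P2@[26:27],P7@[27:27]
[28] read 'a'  n12⇒n18 (fail-walked)
[29] read 'e'  n18⇒n1 (fail-walked)  → match P7@[29:29]

All matches (sorted): [[5,6],[5,7],[11,3],[17,5],[21,4],[21,7],[24,7],[25,2],[25,7],[26,2],[26,7],[27,2],[27,7],[29,7]]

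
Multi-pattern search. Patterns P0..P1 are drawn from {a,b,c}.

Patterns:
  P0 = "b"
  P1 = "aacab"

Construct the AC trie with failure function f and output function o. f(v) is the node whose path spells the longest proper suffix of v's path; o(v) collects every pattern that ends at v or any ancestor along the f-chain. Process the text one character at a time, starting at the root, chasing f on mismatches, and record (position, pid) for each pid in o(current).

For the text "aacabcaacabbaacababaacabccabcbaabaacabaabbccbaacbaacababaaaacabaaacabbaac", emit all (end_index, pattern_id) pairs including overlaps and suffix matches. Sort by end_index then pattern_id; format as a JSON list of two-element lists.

Build automaton:
Trie nodes:
  n0 'ε': a→2 b→1
  n1 'b': ·  [P0 ends]
  n2 'a': a→3
  n3 'aa': c→4
  n4 'aac': a→5
  n5 'aaca': b→6
  n6 'aacab': ·  [P1 ends]

BFS fail/out derivation:
  fail(1) 'b': from fail(0)=0 chase 'b': 0 ⇒ 0;  out={0}∪out(0)={0}
  fail(2) 'a': from fail(0)=0 chase 'a': 0 ⇒ 0;  out=∅∪out(0)=∅
  fail(3) 'aa': from fail(2)=0 chase 'a': 0 ⇒ 2;  out=∅∪out(2)=∅
  fail(4) 'aac': from fail(3)=2 chase 'c': 2→0 ⇒ 0;  out=∅∪out(0)=∅
  fail(5) 'aaca': from fail(4)=0 chase 'a': 0 ⇒ 2;  out=∅∪out(2)=∅
  fail(6) 'aacab': from fail(5)=2 chase 'b': 2→0 ⇒ 1;  out={1}∪out(1)={0,1}

Scan:
[0] read 'a'  n0⇒n2
[1] read 'a'  n2⇒n3
[2] read 'c'  n3⇒n4
[3] read 'a'  n4⇒n5
[4] read 'b'  n5⇒n6  ** P0@[4:4],P1@[0:4]
[5] read 'c'  n6⇒n0 (fail-walked)
[6] read 'a'  n0⇒n2
[7] read 'a'  n2⇒n3
[8] read 'c'  n3⇒n4
[9] read 'a'  n4⇒n5
[10] read 'b'  n5⇒n6  ** P0@[10:10],P1@[6:10]
[11] read 'b'  n6⇒n1 (fail-walked)  ** P0@[11:11]
[12] read 'a'  n1⇒n2 (fail-walked)
[13] read 'a'  n2⇒n3
[14] read 'c'  n3⇒n4
[15] read 'a'  n4⇒n5
[16] read 'b'  n5⇒n6  ** P0@[16:16],P1@[12:16]
[17] read 'a'  n6⇒n2 (fail-walked)
[18] read 'b'  n2⇒n1 (fail-walked)  ** P0@[18:18]
[19] read 'a'  n1⇒n2 (fail-walked)
[20] read 'a'  n2⇒n3
[21] read 'c'  n3⇒n4
[22] read 'a'  n4⇒n5
[23] read 'b'  n5⇒n6  ** P0@[23:23],P1@[19:23]
[24] read 'c'  n6⇒n0 (fail-walked)
[25] read 'c'  n0⇒n0
[26] read 'a'  n0⇒n2
[27] read 'b'  n2⇒n1 (fail-walked)  ** P0@[27:27]
[28] read 'c'  n1⇒n0 (fail-walked)
[29] read 'b'  n0⇒n1  ** P0@[29:29]
[30] read 'a'  n1⇒n2 (fail-walked)
[31] read 'a'  n2⇒n3
[32] read 'b'  n3⇒n1 (fail-walked)  ** P0@[32:32]
[33] read 'a'  n1⇒n2 (fail-walked)
[34] read 'a'  n2⇒n3
[35] read 'c'  n3⇒n4
[36] read 'a'  n4⇒n5
[37] read 'b'  n5⇒n6  ** P0@[37:37],P1@[33:37]
[38] read 'a'  n6⇒n2 (fail-walked)
[39] read 'a'  n2⇒n3
[40] read 'b'  n3⇒n1 (fail-walked)  ** P0@[40:40]
[41] read 'b'  n1⇒n1 (fail-walked)  ** P0@[41:41]
[42] read 'c'  n1⇒n0 (fail-walked)
[43] read 'c'  n0⇒n0
[44] read 'b'  n0⇒n1  ** P0@[44:44]
[45] read 'a'  n1⇒n2 (fail-walked)
[46] read 'a'  n2⇒n3
[47] read 'c'  n3⇒n4
[48] read 'b'  n4⇒n1 (fail-walked)  ** P0@[48:48]
[49] read 'a'  n1⇒n2 (fail-walked)
[50] read 'a'  n2⇒n3
[51] read 'c'  n3⇒n4
[52] read 'a'  n4⇒n5
[53] read 'b'  n5⇒n6  ** P0@[53:53],P1@[49:53]
[54] read 'a'  n6⇒n2 (fail-walked)
[55] read 'b'  n2⇒n1 (fail-walked)  ** P0@[55:55]
[56] read 'a'  n1⇒n2 (fail-walked)
[57] read 'a'  n2⇒n3
[58] read 'a'  n3⇒n3 (fail-walked)
[59] read 'a'  n3⇒n3 (fail-walked)
[60] read 'c'  n3⇒n4
[61] read 'a'  n4⇒n5
[62] read 'b'  n5⇒n6  ** P0@[62:62],P1@[58:62]
[63] read 'a'  n6⇒n2 (fail-walked)
[64] read 'a'  n2⇒n3
[65] read 'a'  n3⇒n3 (fail-walked)
[66] read 'c'  n3⇒n4
[67] read 'a'  n4⇒n5
[68] read 'b'  n5⇒n6  ** P0@[68:68],P1@[64:68]
[69] read 'b'  n6⇒n1 (fail-walked)  ** P0@[69:69]
[70] read 'a'  n1⇒n2 (fail-walked)
[71] read 'a'  n2⇒n3
[72] read 'c'  n3⇒n4

Matches: [[4,0],[4,1],[10,0],[10,1],[11,0],[16,0],[16,1],[18,0],[23,0],[23,1],[27,0],[29,0],[32,0],[37,0],[37,1],[40,0],[41,0],[44,0],[48,0],[53,0],[53,1],[55,0],[62,0],[62,1],[68,0],[68,1],[69,0]]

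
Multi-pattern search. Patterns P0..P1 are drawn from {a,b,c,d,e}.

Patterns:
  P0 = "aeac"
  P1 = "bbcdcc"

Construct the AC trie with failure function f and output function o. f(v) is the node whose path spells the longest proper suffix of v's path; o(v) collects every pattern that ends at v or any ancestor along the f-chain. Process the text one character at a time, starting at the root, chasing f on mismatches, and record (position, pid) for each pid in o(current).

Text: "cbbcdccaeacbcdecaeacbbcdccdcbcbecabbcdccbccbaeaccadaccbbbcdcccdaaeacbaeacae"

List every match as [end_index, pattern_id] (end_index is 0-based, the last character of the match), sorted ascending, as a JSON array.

Build automaton:
Trie (insert patterns):
  n0 'ε': a→1 b→5
  n1 'a': e→2
  n2 'ae': a→3
  n3 'aea': c→4
  n4 'aeac': ·  ←P0
  n5 'b': b→6
  n6 'bb': c→7
  n7 'bbc': d→8
  n8 'bbcd': c→9
  n9 'bbcdc': c→10
  n10 'bbcdcc': ·  ←P1

Failure links (BFS by depth):
  n1('a'): parent n0 fail=0; on 'a' 0 → fail=0;  out ∅∪∅=∅
  n5('b'): parent n0 fail=0; on 'b' 0 → fail=0;  out ∅∪∅=∅
  n2('ae'): parent n1 fail=0; on 'e' 0 → fail=0;  out ∅∪∅=∅
  n6('bb'): parent n5 fail=0; on 'b' 0 → fail=5;  out ∅∪∅=∅
  n3('aea'): parent n2 fail=0; on 'a' 0 → fail=1;  out ∅∪∅=∅
  n7('bbc'): parent n6 fail=5; on 'c' 5→0 → fail=0;  out ∅∪∅=∅
  n4('aeac'): parent n3 fail=1; on 'c' 1→0 → fail=0;  out {0}∪∅={0}
  n8('bbcd'): parent n7 fail=0; on 'd' 0 → fail=0;  out ∅∪∅=∅
  n9('bbcdc'): parent n8 fail=0; on 'c' 0 → fail=0;  out ∅∪∅=∅
  n10('bbcdcc'): parent n9 fail=0; on 'c' 0 → fail=0;  out {1}∪∅={1}

Scan:
[0] read 'c'  n0⇒n0
[1] read 'b'  n0⇒n5
[2] read 'b'  n5⇒n6
[3] read 'c'  n6⇒n7
[4] read 'd'  n7⇒n8
[5] read 'c'  n8⇒n9
[6] read 'c'  n9⇒n10  → match P1@[1:6]
[7] read 'a'  n10⇒n1 ·f
[8] read 'e'  n1⇒n2
[9] read 'a'  n2⇒n3
[10] read 'c'  n3⇒n4  → match P0@[7:10]
[11] read 'b'  n4⇒n5 ·f
[12] read 'c'  n5⇒n0 ·f
[13] read 'd'  n0⇒n0
[14] read 'e'  n0⇒n0
[15] read 'c'  n0⇒n0
[16] read 'a'  n0⇒n1
[17] read 'e'  n1⇒n2
[18] read 'a'  n2⇒n3
[19] read 'c'  n3⇒n4  → match P0@[16:19]
[20] read 'b'  n4⇒n5 ·f
[21] read 'b'  n5⇒n6
[22] read 'c'  n6⇒n7
[23] read 'd'  n7⇒n8
[24] read 'c'  n8⇒n9
[25] read 'c'  n9⇒n10  → match P1@[20:25]
[26] read 'd'  n10⇒n0 ·f
[27] read 'c'  n0⇒n0
[28] read 'b'  n0⇒n5
[29] read 'c'  n5⇒n0 ·f
[30] read 'b'  n0⇒n5
[31] read 'e'  n5⇒n0 ·f
[32] read 'c'  n0⇒n0
[33] read 'a'  n0⇒n1
[34] read 'b'  n1⇒n5 ·f
[35] read 'b'  n5⇒n6
[36] read 'c'  n6⇒n7
[37] read 'd'  n7⇒n8
[38] read 'c'  n8⇒n9
[39] read 'c'  n9⇒n10  → match P1@[34:39]
[40] read 'b'  n10⇒n5 ·f
[41] read 'c'  n5⇒n0 ·f
[42] read 'c'  n0⇒n0
[43] read 'b'  n0⇒n5
[44] read 'a'  n5⇒n1 ·f
[45] read 'e'  n1⇒n2
[46] read 'a'  n2⇒n3
[47] read 'c'  n3⇒n4  → match P0@[44:47]
[48] read 'c'  n4⇒n0 ·f
[49] read 'a'  n0⇒n1
[50] read 'd'  n1⇒n0 ·f
[51] read 'a'  n0⇒n1
[52] read 'c'  n1⇒n0 ·f
[53] read 'c'  n0⇒n0
[54] read 'b'  n0⇒n5
[55] read 'b'  n5⇒n6
[56] read 'b'  n6⇒n6 ·f
[57] read 'c'  n6⇒n7
[58] read 'd'  n7⇒n8
[59] read 'c'  n8⇒n9
[60] read 'c'  n9⇒n10  → match P1@[55:60]
[61] read 'c'  n10⇒n0 ·f
[62] read 'd'  n0⇒n0
[63] read 'a'  n0⇒n1
[64] read 'a'  n1⇒n1 ·f
[65] read 'e'  n1⇒n2
[66] read 'a'  n2⇒n3
[67] read 'c'  n3⇒n4  → match P0@[64:67]
[68] read 'b'  n4⇒n5 ·f
[69] read 'a'  n5⇒n1 ·f
[70] read 'e'  n1⇒n2
[71] read 'a'  n2⇒n3
[72] read 'c'  n3⇒n4  → match P0@[69:72]
[73] read 'a'  n4⇒n1 ·f
[74] read 'e'  n1⇒n2

Result: [[6,1],[10,0],[19,0],[25,1],[39,1],[47,0],[60,1],[67,0],[72,0]]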